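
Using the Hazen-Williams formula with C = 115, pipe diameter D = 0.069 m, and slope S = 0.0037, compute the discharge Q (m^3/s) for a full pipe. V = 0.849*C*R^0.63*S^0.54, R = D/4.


For a full circular pipe, R = D/4 = 0.069/4 = 0.0173 m.
V = 0.849 * 115 * 0.0173^0.63 * 0.0037^0.54
  = 0.849 * 115 * 0.077478 * 0.048622
  = 0.3678 m/s.
Pipe area A = pi*D^2/4 = pi*0.069^2/4 = 0.0037 m^2.
Q = A * V = 0.0037 * 0.3678 = 0.0014 m^3/s.

0.0014


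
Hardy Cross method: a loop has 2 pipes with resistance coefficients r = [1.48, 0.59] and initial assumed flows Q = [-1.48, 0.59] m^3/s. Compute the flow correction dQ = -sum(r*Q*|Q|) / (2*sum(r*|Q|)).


Numerator terms (r*Q*|Q|): 1.48*-1.48*|-1.48| = -3.2418; 0.59*0.59*|0.59| = 0.2054.
Sum of numerator = -3.0364.
Denominator terms (r*|Q|): 1.48*|-1.48| = 2.1904; 0.59*|0.59| = 0.3481.
2 * sum of denominator = 2 * 2.5385 = 5.077.
dQ = --3.0364 / 5.077 = 0.5981 m^3/s.

0.5981


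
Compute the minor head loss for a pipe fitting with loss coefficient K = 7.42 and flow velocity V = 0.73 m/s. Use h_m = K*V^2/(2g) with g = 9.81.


Minor loss formula: h_m = K * V^2/(2g).
V^2 = 0.73^2 = 0.5329.
V^2/(2g) = 0.5329 / 19.62 = 0.0272 m.
h_m = 7.42 * 0.0272 = 0.2015 m.

0.2015


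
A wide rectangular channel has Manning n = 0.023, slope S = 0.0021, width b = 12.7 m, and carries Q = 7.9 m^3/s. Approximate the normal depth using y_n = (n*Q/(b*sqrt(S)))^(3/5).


We use the wide-channel approximation y_n = (n*Q/(b*sqrt(S)))^(3/5).
sqrt(S) = sqrt(0.0021) = 0.045826.
Numerator: n*Q = 0.023 * 7.9 = 0.1817.
Denominator: b*sqrt(S) = 12.7 * 0.045826 = 0.58199.
arg = 0.3122.
y_n = 0.3122^(3/5) = 0.4974 m.

0.4974


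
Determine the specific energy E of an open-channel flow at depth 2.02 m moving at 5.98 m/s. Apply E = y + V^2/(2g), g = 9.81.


Specific energy E = y + V^2/(2g).
Velocity head = V^2/(2g) = 5.98^2 / (2*9.81) = 35.7604 / 19.62 = 1.8227 m.
E = 2.02 + 1.8227 = 3.8427 m.

3.8427


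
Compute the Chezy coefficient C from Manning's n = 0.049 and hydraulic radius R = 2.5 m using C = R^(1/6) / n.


The Chezy coefficient relates to Manning's n through C = R^(1/6) / n.
R^(1/6) = 2.5^(1/6) = 1.164993.
C = 1.164993 / 0.049 = 23.78 m^(1/2)/s.

23.78


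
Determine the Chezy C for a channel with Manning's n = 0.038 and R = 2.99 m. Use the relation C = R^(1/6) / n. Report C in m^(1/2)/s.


The Chezy coefficient relates to Manning's n through C = R^(1/6) / n.
R^(1/6) = 2.99^(1/6) = 1.200269.
C = 1.200269 / 0.038 = 31.59 m^(1/2)/s.

31.59


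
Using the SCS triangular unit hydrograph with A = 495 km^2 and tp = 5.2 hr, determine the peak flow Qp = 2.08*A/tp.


SCS formula: Qp = 2.08 * A / tp.
Qp = 2.08 * 495 / 5.2
   = 1029.6 / 5.2
   = 198.0 m^3/s per cm.

198.0


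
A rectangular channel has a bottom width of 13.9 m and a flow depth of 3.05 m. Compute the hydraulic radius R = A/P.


For a rectangular section:
Flow area A = b * y = 13.9 * 3.05 = 42.39 m^2.
Wetted perimeter P = b + 2y = 13.9 + 2*3.05 = 20.0 m.
Hydraulic radius R = A/P = 42.39 / 20.0 = 2.1197 m.

2.1197


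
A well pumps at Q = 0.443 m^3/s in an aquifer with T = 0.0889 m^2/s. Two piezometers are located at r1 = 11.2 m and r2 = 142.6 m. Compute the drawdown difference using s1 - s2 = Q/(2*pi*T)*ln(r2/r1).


Thiem equation: s1 - s2 = Q/(2*pi*T) * ln(r2/r1).
ln(r2/r1) = ln(142.6/11.2) = 2.5441.
Q/(2*pi*T) = 0.443 / (2*pi*0.0889) = 0.443 / 0.5586 = 0.7931.
s1 - s2 = 0.7931 * 2.5441 = 2.0177 m.

2.0177


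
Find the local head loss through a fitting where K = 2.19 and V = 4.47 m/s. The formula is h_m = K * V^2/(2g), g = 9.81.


Minor loss formula: h_m = K * V^2/(2g).
V^2 = 4.47^2 = 19.9809.
V^2/(2g) = 19.9809 / 19.62 = 1.0184 m.
h_m = 2.19 * 1.0184 = 2.2303 m.

2.2303


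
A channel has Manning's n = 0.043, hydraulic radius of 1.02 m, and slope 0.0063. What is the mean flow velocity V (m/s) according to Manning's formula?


Manning's equation gives V = (1/n) * R^(2/3) * S^(1/2).
First, compute R^(2/3) = 1.02^(2/3) = 1.0133.
Next, S^(1/2) = 0.0063^(1/2) = 0.079373.
Then 1/n = 1/0.043 = 23.26.
V = 23.26 * 1.0133 * 0.079373 = 1.8704 m/s.

1.8704


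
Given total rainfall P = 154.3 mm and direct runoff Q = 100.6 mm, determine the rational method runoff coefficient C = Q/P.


The runoff coefficient C = runoff depth / rainfall depth.
C = 100.6 / 154.3
  = 0.652.

0.652


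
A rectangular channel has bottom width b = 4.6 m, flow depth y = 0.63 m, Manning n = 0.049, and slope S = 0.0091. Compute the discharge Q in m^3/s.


For a rectangular channel, the cross-sectional area A = b * y = 4.6 * 0.63 = 2.9 m^2.
The wetted perimeter P = b + 2y = 4.6 + 2*0.63 = 5.86 m.
Hydraulic radius R = A/P = 2.9/5.86 = 0.4945 m.
Velocity V = (1/n)*R^(2/3)*S^(1/2) = (1/0.049)*0.4945^(2/3)*0.0091^(1/2) = 1.2175 m/s.
Discharge Q = A * V = 2.9 * 1.2175 = 3.528 m^3/s.

3.528


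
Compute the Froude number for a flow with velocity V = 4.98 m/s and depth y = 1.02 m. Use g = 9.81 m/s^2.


The Froude number is defined as Fr = V / sqrt(g*y).
g*y = 9.81 * 1.02 = 10.0062.
sqrt(g*y) = sqrt(10.0062) = 3.1633.
Fr = 4.98 / 3.1633 = 1.5743.

1.5743


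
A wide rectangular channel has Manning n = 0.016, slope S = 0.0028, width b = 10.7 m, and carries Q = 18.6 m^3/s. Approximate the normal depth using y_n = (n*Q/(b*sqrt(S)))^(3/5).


We use the wide-channel approximation y_n = (n*Q/(b*sqrt(S)))^(3/5).
sqrt(S) = sqrt(0.0028) = 0.052915.
Numerator: n*Q = 0.016 * 18.6 = 0.2976.
Denominator: b*sqrt(S) = 10.7 * 0.052915 = 0.56619.
arg = 0.5256.
y_n = 0.5256^(3/5) = 0.6798 m.

0.6798


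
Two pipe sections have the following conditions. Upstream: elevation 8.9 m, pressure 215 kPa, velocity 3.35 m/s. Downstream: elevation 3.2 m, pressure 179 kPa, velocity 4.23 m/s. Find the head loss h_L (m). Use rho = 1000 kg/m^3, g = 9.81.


Total head at each section: H = z + p/(rho*g) + V^2/(2g).
H1 = 8.9 + 215*1000/(1000*9.81) + 3.35^2/(2*9.81)
   = 8.9 + 21.916 + 0.572
   = 31.388 m.
H2 = 3.2 + 179*1000/(1000*9.81) + 4.23^2/(2*9.81)
   = 3.2 + 18.247 + 0.912
   = 22.359 m.
h_L = H1 - H2 = 31.388 - 22.359 = 9.03 m.

9.03


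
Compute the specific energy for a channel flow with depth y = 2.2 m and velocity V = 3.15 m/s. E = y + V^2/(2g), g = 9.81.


Specific energy E = y + V^2/(2g).
Velocity head = V^2/(2g) = 3.15^2 / (2*9.81) = 9.9225 / 19.62 = 0.5057 m.
E = 2.2 + 0.5057 = 2.7057 m.

2.7057


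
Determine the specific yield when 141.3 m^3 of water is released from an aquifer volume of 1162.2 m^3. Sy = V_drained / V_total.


Specific yield Sy = Volume drained / Total volume.
Sy = 141.3 / 1162.2
   = 0.1216.

0.1216


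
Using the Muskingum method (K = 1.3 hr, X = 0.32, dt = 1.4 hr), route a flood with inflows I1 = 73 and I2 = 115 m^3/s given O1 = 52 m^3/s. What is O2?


Muskingum coefficients:
denom = 2*K*(1-X) + dt = 2*1.3*(1-0.32) + 1.4 = 3.168.
C0 = (dt - 2*K*X)/denom = (1.4 - 2*1.3*0.32)/3.168 = 0.1793.
C1 = (dt + 2*K*X)/denom = (1.4 + 2*1.3*0.32)/3.168 = 0.7045.
C2 = (2*K*(1-X) - dt)/denom = 0.1162.
O2 = C0*I2 + C1*I1 + C2*O1
   = 0.1793*115 + 0.7045*73 + 0.1162*52
   = 78.09 m^3/s.

78.09


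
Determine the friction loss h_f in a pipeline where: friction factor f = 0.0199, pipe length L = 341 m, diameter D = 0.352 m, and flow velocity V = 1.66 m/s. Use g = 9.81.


Darcy-Weisbach equation: h_f = f * (L/D) * V^2/(2g).
f * L/D = 0.0199 * 341/0.352 = 19.2781.
V^2/(2g) = 1.66^2 / (2*9.81) = 2.7556 / 19.62 = 0.1404 m.
h_f = 19.2781 * 0.1404 = 2.708 m.

2.708


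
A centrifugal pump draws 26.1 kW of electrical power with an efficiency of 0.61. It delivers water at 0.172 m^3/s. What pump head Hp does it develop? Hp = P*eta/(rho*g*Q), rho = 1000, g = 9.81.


Pump head formula: Hp = P * eta / (rho * g * Q).
Numerator: P * eta = 26.1 * 1000 * 0.61 = 15921.0 W.
Denominator: rho * g * Q = 1000 * 9.81 * 0.172 = 1687.32.
Hp = 15921.0 / 1687.32 = 9.44 m.

9.44


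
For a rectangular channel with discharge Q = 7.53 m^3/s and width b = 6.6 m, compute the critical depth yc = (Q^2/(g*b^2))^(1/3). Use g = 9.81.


Using yc = (Q^2 / (g * b^2))^(1/3):
Q^2 = 7.53^2 = 56.7.
g * b^2 = 9.81 * 6.6^2 = 9.81 * 43.56 = 427.32.
Q^2 / (g*b^2) = 56.7 / 427.32 = 0.1327.
yc = 0.1327^(1/3) = 0.51 m.

0.51


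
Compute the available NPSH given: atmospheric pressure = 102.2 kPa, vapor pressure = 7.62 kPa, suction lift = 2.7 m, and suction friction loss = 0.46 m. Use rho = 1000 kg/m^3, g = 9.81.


NPSHa = p_atm/(rho*g) - z_s - hf_s - p_vap/(rho*g).
p_atm/(rho*g) = 102.2*1000 / (1000*9.81) = 10.418 m.
p_vap/(rho*g) = 7.62*1000 / (1000*9.81) = 0.777 m.
NPSHa = 10.418 - 2.7 - 0.46 - 0.777
      = 6.48 m.

6.48


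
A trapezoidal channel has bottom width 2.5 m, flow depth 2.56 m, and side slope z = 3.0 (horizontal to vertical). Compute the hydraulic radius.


For a trapezoidal section with side slope z:
A = (b + z*y)*y = (2.5 + 3.0*2.56)*2.56 = 26.061 m^2.
P = b + 2*y*sqrt(1 + z^2) = 2.5 + 2*2.56*sqrt(1 + 3.0^2) = 18.691 m.
R = A/P = 26.061 / 18.691 = 1.3943 m.

1.3943


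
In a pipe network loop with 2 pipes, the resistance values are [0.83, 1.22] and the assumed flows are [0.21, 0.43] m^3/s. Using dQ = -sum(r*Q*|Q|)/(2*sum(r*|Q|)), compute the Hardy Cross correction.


Numerator terms (r*Q*|Q|): 0.83*0.21*|0.21| = 0.0366; 1.22*0.43*|0.43| = 0.2256.
Sum of numerator = 0.2622.
Denominator terms (r*|Q|): 0.83*|0.21| = 0.1743; 1.22*|0.43| = 0.5246.
2 * sum of denominator = 2 * 0.6989 = 1.3978.
dQ = -0.2622 / 1.3978 = -0.1876 m^3/s.

-0.1876


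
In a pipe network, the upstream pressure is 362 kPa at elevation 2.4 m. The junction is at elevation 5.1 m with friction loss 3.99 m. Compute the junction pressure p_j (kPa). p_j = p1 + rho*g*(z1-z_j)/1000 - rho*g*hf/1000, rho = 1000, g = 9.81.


Junction pressure: p_j = p1 + rho*g*(z1 - z_j)/1000 - rho*g*hf/1000.
Elevation term = 1000*9.81*(2.4 - 5.1)/1000 = -26.487 kPa.
Friction term = 1000*9.81*3.99/1000 = 39.142 kPa.
p_j = 362 + -26.487 - 39.142 = 296.37 kPa.

296.37


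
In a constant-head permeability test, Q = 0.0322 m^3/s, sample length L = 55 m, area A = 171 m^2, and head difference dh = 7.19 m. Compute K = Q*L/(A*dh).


From K = Q*L / (A*dh):
Numerator: Q*L = 0.0322 * 55 = 1.771.
Denominator: A*dh = 171 * 7.19 = 1229.49.
K = 1.771 / 1229.49 = 0.00144 m/s.

0.00144


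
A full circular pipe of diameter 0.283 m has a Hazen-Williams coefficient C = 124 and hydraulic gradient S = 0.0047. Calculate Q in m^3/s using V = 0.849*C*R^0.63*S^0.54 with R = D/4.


For a full circular pipe, R = D/4 = 0.283/4 = 0.0707 m.
V = 0.849 * 124 * 0.0707^0.63 * 0.0047^0.54
  = 0.849 * 124 * 0.188507 * 0.055326
  = 1.098 m/s.
Pipe area A = pi*D^2/4 = pi*0.283^2/4 = 0.0629 m^2.
Q = A * V = 0.0629 * 1.098 = 0.0691 m^3/s.

0.0691


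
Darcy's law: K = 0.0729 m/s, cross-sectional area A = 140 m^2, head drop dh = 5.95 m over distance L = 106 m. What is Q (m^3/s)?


Darcy's law: Q = K * A * i, where i = dh/L.
Hydraulic gradient i = 5.95 / 106 = 0.056132.
Q = 0.0729 * 140 * 0.056132
  = 0.5729 m^3/s.

0.5729


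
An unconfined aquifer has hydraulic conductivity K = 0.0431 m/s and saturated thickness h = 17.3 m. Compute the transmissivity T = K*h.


Transmissivity is defined as T = K * h.
T = 0.0431 * 17.3
  = 0.7456 m^2/s.

0.7456


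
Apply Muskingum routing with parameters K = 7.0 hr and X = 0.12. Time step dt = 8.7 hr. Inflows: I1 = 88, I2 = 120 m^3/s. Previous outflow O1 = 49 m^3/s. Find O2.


Muskingum coefficients:
denom = 2*K*(1-X) + dt = 2*7.0*(1-0.12) + 8.7 = 21.02.
C0 = (dt - 2*K*X)/denom = (8.7 - 2*7.0*0.12)/21.02 = 0.334.
C1 = (dt + 2*K*X)/denom = (8.7 + 2*7.0*0.12)/21.02 = 0.4938.
C2 = (2*K*(1-X) - dt)/denom = 0.1722.
O2 = C0*I2 + C1*I1 + C2*O1
   = 0.334*120 + 0.4938*88 + 0.1722*49
   = 91.97 m^3/s.

91.97


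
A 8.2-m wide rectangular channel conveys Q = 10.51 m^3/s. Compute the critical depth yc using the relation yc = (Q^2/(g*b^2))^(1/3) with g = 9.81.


Using yc = (Q^2 / (g * b^2))^(1/3):
Q^2 = 10.51^2 = 110.46.
g * b^2 = 9.81 * 8.2^2 = 9.81 * 67.24 = 659.62.
Q^2 / (g*b^2) = 110.46 / 659.62 = 0.1675.
yc = 0.1675^(1/3) = 0.5512 m.

0.5512


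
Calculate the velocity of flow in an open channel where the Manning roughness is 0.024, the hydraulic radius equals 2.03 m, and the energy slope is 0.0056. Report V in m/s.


Manning's equation gives V = (1/n) * R^(2/3) * S^(1/2).
First, compute R^(2/3) = 2.03^(2/3) = 1.6032.
Next, S^(1/2) = 0.0056^(1/2) = 0.074833.
Then 1/n = 1/0.024 = 41.67.
V = 41.67 * 1.6032 * 0.074833 = 4.999 m/s.

4.999


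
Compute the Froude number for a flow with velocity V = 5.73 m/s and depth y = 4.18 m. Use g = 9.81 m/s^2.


The Froude number is defined as Fr = V / sqrt(g*y).
g*y = 9.81 * 4.18 = 41.0058.
sqrt(g*y) = sqrt(41.0058) = 6.4036.
Fr = 5.73 / 6.4036 = 0.8948.

0.8948


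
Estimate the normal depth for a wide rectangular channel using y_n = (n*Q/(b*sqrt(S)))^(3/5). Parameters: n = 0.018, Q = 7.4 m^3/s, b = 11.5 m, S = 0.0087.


We use the wide-channel approximation y_n = (n*Q/(b*sqrt(S)))^(3/5).
sqrt(S) = sqrt(0.0087) = 0.093274.
Numerator: n*Q = 0.018 * 7.4 = 0.1332.
Denominator: b*sqrt(S) = 11.5 * 0.093274 = 1.072651.
arg = 0.1242.
y_n = 0.1242^(3/5) = 0.286 m.

0.286


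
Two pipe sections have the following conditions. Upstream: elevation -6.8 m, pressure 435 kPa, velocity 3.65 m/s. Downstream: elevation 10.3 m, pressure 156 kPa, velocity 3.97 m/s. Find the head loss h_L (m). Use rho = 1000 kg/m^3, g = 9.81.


Total head at each section: H = z + p/(rho*g) + V^2/(2g).
H1 = -6.8 + 435*1000/(1000*9.81) + 3.65^2/(2*9.81)
   = -6.8 + 44.343 + 0.679
   = 38.222 m.
H2 = 10.3 + 156*1000/(1000*9.81) + 3.97^2/(2*9.81)
   = 10.3 + 15.902 + 0.8033
   = 27.005 m.
h_L = H1 - H2 = 38.222 - 27.005 = 11.216 m.

11.216


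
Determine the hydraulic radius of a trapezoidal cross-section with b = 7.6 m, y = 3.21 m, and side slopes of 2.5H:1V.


For a trapezoidal section with side slope z:
A = (b + z*y)*y = (7.6 + 2.5*3.21)*3.21 = 50.156 m^2.
P = b + 2*y*sqrt(1 + z^2) = 7.6 + 2*3.21*sqrt(1 + 2.5^2) = 24.886 m.
R = A/P = 50.156 / 24.886 = 2.0154 m.

2.0154


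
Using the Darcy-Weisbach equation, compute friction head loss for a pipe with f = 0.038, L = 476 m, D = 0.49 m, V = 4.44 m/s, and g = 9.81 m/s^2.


Darcy-Weisbach equation: h_f = f * (L/D) * V^2/(2g).
f * L/D = 0.038 * 476/0.49 = 36.9143.
V^2/(2g) = 4.44^2 / (2*9.81) = 19.7136 / 19.62 = 1.0048 m.
h_f = 36.9143 * 1.0048 = 37.09 m.

37.09


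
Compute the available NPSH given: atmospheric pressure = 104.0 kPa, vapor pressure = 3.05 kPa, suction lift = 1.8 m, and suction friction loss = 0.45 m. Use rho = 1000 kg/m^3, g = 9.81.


NPSHa = p_atm/(rho*g) - z_s - hf_s - p_vap/(rho*g).
p_atm/(rho*g) = 104.0*1000 / (1000*9.81) = 10.601 m.
p_vap/(rho*g) = 3.05*1000 / (1000*9.81) = 0.311 m.
NPSHa = 10.601 - 1.8 - 0.45 - 0.311
      = 8.04 m.

8.04


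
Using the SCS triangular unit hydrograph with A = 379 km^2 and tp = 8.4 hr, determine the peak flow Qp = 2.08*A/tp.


SCS formula: Qp = 2.08 * A / tp.
Qp = 2.08 * 379 / 8.4
   = 788.32 / 8.4
   = 93.85 m^3/s per cm.

93.85


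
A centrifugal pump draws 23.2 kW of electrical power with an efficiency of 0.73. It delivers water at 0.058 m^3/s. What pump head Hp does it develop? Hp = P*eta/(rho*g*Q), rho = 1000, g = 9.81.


Pump head formula: Hp = P * eta / (rho * g * Q).
Numerator: P * eta = 23.2 * 1000 * 0.73 = 16936.0 W.
Denominator: rho * g * Q = 1000 * 9.81 * 0.058 = 568.98.
Hp = 16936.0 / 568.98 = 29.77 m.

29.77


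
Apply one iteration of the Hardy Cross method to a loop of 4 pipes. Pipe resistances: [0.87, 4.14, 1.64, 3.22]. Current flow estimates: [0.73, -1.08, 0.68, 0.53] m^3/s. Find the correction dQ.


Numerator terms (r*Q*|Q|): 0.87*0.73*|0.73| = 0.4636; 4.14*-1.08*|-1.08| = -4.8289; 1.64*0.68*|0.68| = 0.7583; 3.22*0.53*|0.53| = 0.9045.
Sum of numerator = -2.7024.
Denominator terms (r*|Q|): 0.87*|0.73| = 0.6351; 4.14*|-1.08| = 4.4712; 1.64*|0.68| = 1.1152; 3.22*|0.53| = 1.7066.
2 * sum of denominator = 2 * 7.9281 = 15.8562.
dQ = --2.7024 / 15.8562 = 0.1704 m^3/s.

0.1704


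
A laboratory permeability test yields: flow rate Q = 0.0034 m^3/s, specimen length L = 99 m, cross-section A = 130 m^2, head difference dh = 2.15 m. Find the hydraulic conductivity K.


From K = Q*L / (A*dh):
Numerator: Q*L = 0.0034 * 99 = 0.3366.
Denominator: A*dh = 130 * 2.15 = 279.5.
K = 0.3366 / 279.5 = 0.001204 m/s.

0.001204


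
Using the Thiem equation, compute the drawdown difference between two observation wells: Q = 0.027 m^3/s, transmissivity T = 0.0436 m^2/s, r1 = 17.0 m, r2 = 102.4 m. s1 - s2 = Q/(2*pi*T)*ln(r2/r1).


Thiem equation: s1 - s2 = Q/(2*pi*T) * ln(r2/r1).
ln(r2/r1) = ln(102.4/17.0) = 1.7957.
Q/(2*pi*T) = 0.027 / (2*pi*0.0436) = 0.027 / 0.2739 = 0.0986.
s1 - s2 = 0.0986 * 1.7957 = 0.177 m.

0.177


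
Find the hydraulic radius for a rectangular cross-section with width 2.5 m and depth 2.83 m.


For a rectangular section:
Flow area A = b * y = 2.5 * 2.83 = 7.08 m^2.
Wetted perimeter P = b + 2y = 2.5 + 2*2.83 = 8.16 m.
Hydraulic radius R = A/P = 7.08 / 8.16 = 0.867 m.

0.867


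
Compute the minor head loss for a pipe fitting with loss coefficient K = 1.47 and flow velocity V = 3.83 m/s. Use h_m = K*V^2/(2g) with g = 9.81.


Minor loss formula: h_m = K * V^2/(2g).
V^2 = 3.83^2 = 14.6689.
V^2/(2g) = 14.6689 / 19.62 = 0.7477 m.
h_m = 1.47 * 0.7477 = 1.099 m.

1.099


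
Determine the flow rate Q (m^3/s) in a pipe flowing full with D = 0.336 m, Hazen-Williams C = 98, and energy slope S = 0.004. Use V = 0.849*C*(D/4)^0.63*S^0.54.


For a full circular pipe, R = D/4 = 0.336/4 = 0.084 m.
V = 0.849 * 98 * 0.084^0.63 * 0.004^0.54
  = 0.849 * 98 * 0.210037 * 0.050712
  = 0.8862 m/s.
Pipe area A = pi*D^2/4 = pi*0.336^2/4 = 0.0887 m^2.
Q = A * V = 0.0887 * 0.8862 = 0.0786 m^3/s.

0.0786


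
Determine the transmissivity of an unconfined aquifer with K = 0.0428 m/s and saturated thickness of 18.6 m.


Transmissivity is defined as T = K * h.
T = 0.0428 * 18.6
  = 0.7961 m^2/s.

0.7961


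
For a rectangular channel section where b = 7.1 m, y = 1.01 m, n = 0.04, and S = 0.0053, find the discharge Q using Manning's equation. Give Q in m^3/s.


For a rectangular channel, the cross-sectional area A = b * y = 7.1 * 1.01 = 7.17 m^2.
The wetted perimeter P = b + 2y = 7.1 + 2*1.01 = 9.12 m.
Hydraulic radius R = A/P = 7.17/9.12 = 0.7863 m.
Velocity V = (1/n)*R^(2/3)*S^(1/2) = (1/0.04)*0.7863^(2/3)*0.0053^(1/2) = 1.5505 m/s.
Discharge Q = A * V = 7.17 * 1.5505 = 11.119 m^3/s.

11.119


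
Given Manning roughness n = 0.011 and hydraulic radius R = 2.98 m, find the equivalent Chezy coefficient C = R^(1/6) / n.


The Chezy coefficient relates to Manning's n through C = R^(1/6) / n.
R^(1/6) = 2.98^(1/6) = 1.199599.
C = 1.199599 / 0.011 = 109.05 m^(1/2)/s.

109.05


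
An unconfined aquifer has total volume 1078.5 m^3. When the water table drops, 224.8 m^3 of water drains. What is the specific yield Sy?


Specific yield Sy = Volume drained / Total volume.
Sy = 224.8 / 1078.5
   = 0.2084.

0.2084


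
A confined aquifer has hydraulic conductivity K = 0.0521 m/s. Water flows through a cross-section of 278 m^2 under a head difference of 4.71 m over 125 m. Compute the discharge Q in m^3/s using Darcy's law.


Darcy's law: Q = K * A * i, where i = dh/L.
Hydraulic gradient i = 4.71 / 125 = 0.03768.
Q = 0.0521 * 278 * 0.03768
  = 0.5457 m^3/s.

0.5457


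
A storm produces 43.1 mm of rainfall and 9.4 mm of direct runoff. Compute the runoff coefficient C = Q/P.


The runoff coefficient C = runoff depth / rainfall depth.
C = 9.4 / 43.1
  = 0.2181.

0.2181


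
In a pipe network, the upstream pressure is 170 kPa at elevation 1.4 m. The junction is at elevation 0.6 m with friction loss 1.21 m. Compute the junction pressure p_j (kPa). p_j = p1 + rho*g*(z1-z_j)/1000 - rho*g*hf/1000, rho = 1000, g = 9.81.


Junction pressure: p_j = p1 + rho*g*(z1 - z_j)/1000 - rho*g*hf/1000.
Elevation term = 1000*9.81*(1.4 - 0.6)/1000 = 7.848 kPa.
Friction term = 1000*9.81*1.21/1000 = 11.87 kPa.
p_j = 170 + 7.848 - 11.87 = 165.98 kPa.

165.98


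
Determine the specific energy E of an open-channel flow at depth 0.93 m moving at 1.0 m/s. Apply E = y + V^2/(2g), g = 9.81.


Specific energy E = y + V^2/(2g).
Velocity head = V^2/(2g) = 1.0^2 / (2*9.81) = 1.0 / 19.62 = 0.051 m.
E = 0.93 + 0.051 = 0.981 m.

0.981


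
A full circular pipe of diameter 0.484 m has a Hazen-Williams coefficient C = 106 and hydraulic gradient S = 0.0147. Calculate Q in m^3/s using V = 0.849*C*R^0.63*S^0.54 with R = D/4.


For a full circular pipe, R = D/4 = 0.484/4 = 0.121 m.
V = 0.849 * 106 * 0.121^0.63 * 0.0147^0.54
  = 0.849 * 106 * 0.264335 * 0.102412
  = 2.4362 m/s.
Pipe area A = pi*D^2/4 = pi*0.484^2/4 = 0.184 m^2.
Q = A * V = 0.184 * 2.4362 = 0.4482 m^3/s.

0.4482


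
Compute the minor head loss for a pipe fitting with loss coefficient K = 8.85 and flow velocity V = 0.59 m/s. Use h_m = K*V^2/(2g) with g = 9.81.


Minor loss formula: h_m = K * V^2/(2g).
V^2 = 0.59^2 = 0.3481.
V^2/(2g) = 0.3481 / 19.62 = 0.0177 m.
h_m = 8.85 * 0.0177 = 0.157 m.

0.157


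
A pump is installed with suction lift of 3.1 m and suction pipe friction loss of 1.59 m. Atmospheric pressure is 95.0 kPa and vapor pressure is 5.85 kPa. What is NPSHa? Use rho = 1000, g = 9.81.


NPSHa = p_atm/(rho*g) - z_s - hf_s - p_vap/(rho*g).
p_atm/(rho*g) = 95.0*1000 / (1000*9.81) = 9.684 m.
p_vap/(rho*g) = 5.85*1000 / (1000*9.81) = 0.596 m.
NPSHa = 9.684 - 3.1 - 1.59 - 0.596
      = 4.4 m.

4.4


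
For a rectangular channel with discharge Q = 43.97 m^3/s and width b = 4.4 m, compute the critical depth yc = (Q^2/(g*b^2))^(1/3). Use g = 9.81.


Using yc = (Q^2 / (g * b^2))^(1/3):
Q^2 = 43.97^2 = 1933.36.
g * b^2 = 9.81 * 4.4^2 = 9.81 * 19.36 = 189.92.
Q^2 / (g*b^2) = 1933.36 / 189.92 = 10.1799.
yc = 10.1799^(1/3) = 2.1673 m.

2.1673


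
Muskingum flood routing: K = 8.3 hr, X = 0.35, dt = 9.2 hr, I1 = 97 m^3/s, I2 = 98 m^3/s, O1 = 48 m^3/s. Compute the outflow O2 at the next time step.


Muskingum coefficients:
denom = 2*K*(1-X) + dt = 2*8.3*(1-0.35) + 9.2 = 19.99.
C0 = (dt - 2*K*X)/denom = (9.2 - 2*8.3*0.35)/19.99 = 0.1696.
C1 = (dt + 2*K*X)/denom = (9.2 + 2*8.3*0.35)/19.99 = 0.7509.
C2 = (2*K*(1-X) - dt)/denom = 0.0795.
O2 = C0*I2 + C1*I1 + C2*O1
   = 0.1696*98 + 0.7509*97 + 0.0795*48
   = 93.27 m^3/s.

93.27


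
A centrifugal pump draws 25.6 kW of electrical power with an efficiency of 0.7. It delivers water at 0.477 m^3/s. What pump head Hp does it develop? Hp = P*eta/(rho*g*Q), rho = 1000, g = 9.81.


Pump head formula: Hp = P * eta / (rho * g * Q).
Numerator: P * eta = 25.6 * 1000 * 0.7 = 17920.0 W.
Denominator: rho * g * Q = 1000 * 9.81 * 0.477 = 4679.37.
Hp = 17920.0 / 4679.37 = 3.83 m.

3.83


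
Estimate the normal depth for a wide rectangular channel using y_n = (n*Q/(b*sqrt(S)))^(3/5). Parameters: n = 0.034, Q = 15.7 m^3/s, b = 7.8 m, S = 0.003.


We use the wide-channel approximation y_n = (n*Q/(b*sqrt(S)))^(3/5).
sqrt(S) = sqrt(0.003) = 0.054772.
Numerator: n*Q = 0.034 * 15.7 = 0.5338.
Denominator: b*sqrt(S) = 7.8 * 0.054772 = 0.427222.
arg = 1.2495.
y_n = 1.2495^(3/5) = 1.143 m.

1.143


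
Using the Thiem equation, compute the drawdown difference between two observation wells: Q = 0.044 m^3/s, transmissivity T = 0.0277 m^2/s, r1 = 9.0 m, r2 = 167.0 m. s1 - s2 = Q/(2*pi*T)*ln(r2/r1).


Thiem equation: s1 - s2 = Q/(2*pi*T) * ln(r2/r1).
ln(r2/r1) = ln(167.0/9.0) = 2.9208.
Q/(2*pi*T) = 0.044 / (2*pi*0.0277) = 0.044 / 0.174 = 0.2528.
s1 - s2 = 0.2528 * 2.9208 = 0.7384 m.

0.7384


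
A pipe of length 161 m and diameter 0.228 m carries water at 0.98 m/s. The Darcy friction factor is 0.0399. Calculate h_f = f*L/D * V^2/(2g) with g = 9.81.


Darcy-Weisbach equation: h_f = f * (L/D) * V^2/(2g).
f * L/D = 0.0399 * 161/0.228 = 28.175.
V^2/(2g) = 0.98^2 / (2*9.81) = 0.9604 / 19.62 = 0.049 m.
h_f = 28.175 * 0.049 = 1.379 m.

1.379


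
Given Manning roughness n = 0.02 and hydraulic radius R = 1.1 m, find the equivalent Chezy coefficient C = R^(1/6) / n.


The Chezy coefficient relates to Manning's n through C = R^(1/6) / n.
R^(1/6) = 1.1^(1/6) = 1.016012.
C = 1.016012 / 0.02 = 50.8 m^(1/2)/s.

50.8


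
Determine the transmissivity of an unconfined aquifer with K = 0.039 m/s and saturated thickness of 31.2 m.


Transmissivity is defined as T = K * h.
T = 0.039 * 31.2
  = 1.2168 m^2/s.

1.2168


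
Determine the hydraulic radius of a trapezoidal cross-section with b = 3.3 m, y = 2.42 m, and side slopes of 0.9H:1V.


For a trapezoidal section with side slope z:
A = (b + z*y)*y = (3.3 + 0.9*2.42)*2.42 = 13.257 m^2.
P = b + 2*y*sqrt(1 + z^2) = 3.3 + 2*2.42*sqrt(1 + 0.9^2) = 9.812 m.
R = A/P = 13.257 / 9.812 = 1.3511 m.

1.3511


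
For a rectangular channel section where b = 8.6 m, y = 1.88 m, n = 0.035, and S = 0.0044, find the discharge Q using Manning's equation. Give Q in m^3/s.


For a rectangular channel, the cross-sectional area A = b * y = 8.6 * 1.88 = 16.17 m^2.
The wetted perimeter P = b + 2y = 8.6 + 2*1.88 = 12.36 m.
Hydraulic radius R = A/P = 16.17/12.36 = 1.3081 m.
Velocity V = (1/n)*R^(2/3)*S^(1/2) = (1/0.035)*1.3081^(2/3)*0.0044^(1/2) = 2.2668 m/s.
Discharge Q = A * V = 16.17 * 2.2668 = 36.65 m^3/s.

36.65


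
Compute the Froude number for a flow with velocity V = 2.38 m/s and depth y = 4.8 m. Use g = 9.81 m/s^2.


The Froude number is defined as Fr = V / sqrt(g*y).
g*y = 9.81 * 4.8 = 47.088.
sqrt(g*y) = sqrt(47.088) = 6.8621.
Fr = 2.38 / 6.8621 = 0.3468.

0.3468


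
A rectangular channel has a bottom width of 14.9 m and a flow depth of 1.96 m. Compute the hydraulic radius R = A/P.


For a rectangular section:
Flow area A = b * y = 14.9 * 1.96 = 29.2 m^2.
Wetted perimeter P = b + 2y = 14.9 + 2*1.96 = 18.82 m.
Hydraulic radius R = A/P = 29.2 / 18.82 = 1.5518 m.

1.5518


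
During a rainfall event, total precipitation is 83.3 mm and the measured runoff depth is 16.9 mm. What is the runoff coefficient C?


The runoff coefficient C = runoff depth / rainfall depth.
C = 16.9 / 83.3
  = 0.2029.

0.2029


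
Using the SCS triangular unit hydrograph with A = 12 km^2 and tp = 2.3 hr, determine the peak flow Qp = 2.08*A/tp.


SCS formula: Qp = 2.08 * A / tp.
Qp = 2.08 * 12 / 2.3
   = 24.96 / 2.3
   = 10.85 m^3/s per cm.

10.85


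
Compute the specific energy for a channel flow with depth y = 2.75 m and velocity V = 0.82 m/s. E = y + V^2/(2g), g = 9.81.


Specific energy E = y + V^2/(2g).
Velocity head = V^2/(2g) = 0.82^2 / (2*9.81) = 0.6724 / 19.62 = 0.0343 m.
E = 2.75 + 0.0343 = 2.7843 m.

2.7843


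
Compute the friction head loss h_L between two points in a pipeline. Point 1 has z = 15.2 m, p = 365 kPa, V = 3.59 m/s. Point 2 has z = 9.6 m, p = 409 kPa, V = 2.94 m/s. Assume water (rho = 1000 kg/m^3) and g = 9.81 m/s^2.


Total head at each section: H = z + p/(rho*g) + V^2/(2g).
H1 = 15.2 + 365*1000/(1000*9.81) + 3.59^2/(2*9.81)
   = 15.2 + 37.207 + 0.6569
   = 53.064 m.
H2 = 9.6 + 409*1000/(1000*9.81) + 2.94^2/(2*9.81)
   = 9.6 + 41.692 + 0.4406
   = 51.733 m.
h_L = H1 - H2 = 53.064 - 51.733 = 1.331 m.

1.331


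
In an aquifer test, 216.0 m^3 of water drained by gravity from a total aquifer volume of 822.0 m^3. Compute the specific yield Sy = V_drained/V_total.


Specific yield Sy = Volume drained / Total volume.
Sy = 216.0 / 822.0
   = 0.2628.

0.2628


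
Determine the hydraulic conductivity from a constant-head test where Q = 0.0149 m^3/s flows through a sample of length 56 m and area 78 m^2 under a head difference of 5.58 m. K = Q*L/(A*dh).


From K = Q*L / (A*dh):
Numerator: Q*L = 0.0149 * 56 = 0.8344.
Denominator: A*dh = 78 * 5.58 = 435.24.
K = 0.8344 / 435.24 = 0.001917 m/s.

0.001917


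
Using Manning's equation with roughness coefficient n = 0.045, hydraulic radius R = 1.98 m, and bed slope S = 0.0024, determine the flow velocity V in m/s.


Manning's equation gives V = (1/n) * R^(2/3) * S^(1/2).
First, compute R^(2/3) = 1.98^(2/3) = 1.5768.
Next, S^(1/2) = 0.0024^(1/2) = 0.04899.
Then 1/n = 1/0.045 = 22.22.
V = 22.22 * 1.5768 * 0.04899 = 1.7166 m/s.

1.7166


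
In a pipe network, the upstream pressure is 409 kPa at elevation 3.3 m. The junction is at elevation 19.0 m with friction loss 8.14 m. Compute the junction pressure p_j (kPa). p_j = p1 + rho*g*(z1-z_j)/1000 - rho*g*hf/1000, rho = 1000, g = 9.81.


Junction pressure: p_j = p1 + rho*g*(z1 - z_j)/1000 - rho*g*hf/1000.
Elevation term = 1000*9.81*(3.3 - 19.0)/1000 = -154.017 kPa.
Friction term = 1000*9.81*8.14/1000 = 79.853 kPa.
p_j = 409 + -154.017 - 79.853 = 175.13 kPa.

175.13


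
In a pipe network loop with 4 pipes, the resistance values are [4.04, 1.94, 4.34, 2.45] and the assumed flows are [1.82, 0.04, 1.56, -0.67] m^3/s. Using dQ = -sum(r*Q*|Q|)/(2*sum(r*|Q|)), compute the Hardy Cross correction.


Numerator terms (r*Q*|Q|): 4.04*1.82*|1.82| = 13.3821; 1.94*0.04*|0.04| = 0.0031; 4.34*1.56*|1.56| = 10.5618; 2.45*-0.67*|-0.67| = -1.0998.
Sum of numerator = 22.8472.
Denominator terms (r*|Q|): 4.04*|1.82| = 7.3528; 1.94*|0.04| = 0.0776; 4.34*|1.56| = 6.7704; 2.45*|-0.67| = 1.6415.
2 * sum of denominator = 2 * 15.8423 = 31.6846.
dQ = -22.8472 / 31.6846 = -0.7211 m^3/s.

-0.7211


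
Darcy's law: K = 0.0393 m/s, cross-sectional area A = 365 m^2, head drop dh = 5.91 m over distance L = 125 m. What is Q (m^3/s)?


Darcy's law: Q = K * A * i, where i = dh/L.
Hydraulic gradient i = 5.91 / 125 = 0.04728.
Q = 0.0393 * 365 * 0.04728
  = 0.6782 m^3/s.

0.6782


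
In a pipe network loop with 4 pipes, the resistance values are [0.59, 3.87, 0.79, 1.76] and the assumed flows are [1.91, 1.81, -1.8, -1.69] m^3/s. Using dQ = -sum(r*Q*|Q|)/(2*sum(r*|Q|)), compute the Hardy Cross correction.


Numerator terms (r*Q*|Q|): 0.59*1.91*|1.91| = 2.1524; 3.87*1.81*|1.81| = 12.6785; 0.79*-1.8*|-1.8| = -2.5596; 1.76*-1.69*|-1.69| = -5.0267.
Sum of numerator = 7.2446.
Denominator terms (r*|Q|): 0.59*|1.91| = 1.1269; 3.87*|1.81| = 7.0047; 0.79*|-1.8| = 1.422; 1.76*|-1.69| = 2.9744.
2 * sum of denominator = 2 * 12.528 = 25.056.
dQ = -7.2446 / 25.056 = -0.2891 m^3/s.

-0.2891


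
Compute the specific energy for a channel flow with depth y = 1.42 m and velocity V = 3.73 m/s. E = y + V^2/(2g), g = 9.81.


Specific energy E = y + V^2/(2g).
Velocity head = V^2/(2g) = 3.73^2 / (2*9.81) = 13.9129 / 19.62 = 0.7091 m.
E = 1.42 + 0.7091 = 2.1291 m.

2.1291


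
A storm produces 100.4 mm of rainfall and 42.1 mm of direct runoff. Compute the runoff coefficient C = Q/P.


The runoff coefficient C = runoff depth / rainfall depth.
C = 42.1 / 100.4
  = 0.4193.

0.4193


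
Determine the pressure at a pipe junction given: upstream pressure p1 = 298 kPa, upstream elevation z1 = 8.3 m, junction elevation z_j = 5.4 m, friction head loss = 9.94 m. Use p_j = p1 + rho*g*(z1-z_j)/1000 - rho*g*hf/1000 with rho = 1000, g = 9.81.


Junction pressure: p_j = p1 + rho*g*(z1 - z_j)/1000 - rho*g*hf/1000.
Elevation term = 1000*9.81*(8.3 - 5.4)/1000 = 28.449 kPa.
Friction term = 1000*9.81*9.94/1000 = 97.511 kPa.
p_j = 298 + 28.449 - 97.511 = 228.94 kPa.

228.94


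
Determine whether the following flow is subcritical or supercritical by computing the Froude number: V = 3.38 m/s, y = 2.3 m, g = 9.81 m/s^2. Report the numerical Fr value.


The Froude number is defined as Fr = V / sqrt(g*y).
g*y = 9.81 * 2.3 = 22.563.
sqrt(g*y) = sqrt(22.563) = 4.7501.
Fr = 3.38 / 4.7501 = 0.7116.
Since Fr < 1, the flow is subcritical.

0.7116


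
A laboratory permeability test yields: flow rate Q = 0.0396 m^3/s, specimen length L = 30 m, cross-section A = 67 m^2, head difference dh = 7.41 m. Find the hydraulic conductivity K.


From K = Q*L / (A*dh):
Numerator: Q*L = 0.0396 * 30 = 1.188.
Denominator: A*dh = 67 * 7.41 = 496.47.
K = 1.188 / 496.47 = 0.002393 m/s.

0.002393


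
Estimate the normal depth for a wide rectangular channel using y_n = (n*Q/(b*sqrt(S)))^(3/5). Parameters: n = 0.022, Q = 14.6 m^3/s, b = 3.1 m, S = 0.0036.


We use the wide-channel approximation y_n = (n*Q/(b*sqrt(S)))^(3/5).
sqrt(S) = sqrt(0.0036) = 0.06.
Numerator: n*Q = 0.022 * 14.6 = 0.3212.
Denominator: b*sqrt(S) = 3.1 * 0.06 = 0.186.
arg = 1.7269.
y_n = 1.7269^(3/5) = 1.3879 m.

1.3879


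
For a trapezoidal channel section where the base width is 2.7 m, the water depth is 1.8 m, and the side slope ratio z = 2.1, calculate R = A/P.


For a trapezoidal section with side slope z:
A = (b + z*y)*y = (2.7 + 2.1*1.8)*1.8 = 11.664 m^2.
P = b + 2*y*sqrt(1 + z^2) = 2.7 + 2*1.8*sqrt(1 + 2.1^2) = 11.073 m.
R = A/P = 11.664 / 11.073 = 1.0533 m.

1.0533


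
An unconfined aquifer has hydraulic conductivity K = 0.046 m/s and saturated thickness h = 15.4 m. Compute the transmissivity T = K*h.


Transmissivity is defined as T = K * h.
T = 0.046 * 15.4
  = 0.7084 m^2/s.

0.7084


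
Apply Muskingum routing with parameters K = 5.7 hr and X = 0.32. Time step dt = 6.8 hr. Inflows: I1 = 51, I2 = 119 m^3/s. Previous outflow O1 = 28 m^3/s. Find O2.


Muskingum coefficients:
denom = 2*K*(1-X) + dt = 2*5.7*(1-0.32) + 6.8 = 14.552.
C0 = (dt - 2*K*X)/denom = (6.8 - 2*5.7*0.32)/14.552 = 0.2166.
C1 = (dt + 2*K*X)/denom = (6.8 + 2*5.7*0.32)/14.552 = 0.718.
C2 = (2*K*(1-X) - dt)/denom = 0.0654.
O2 = C0*I2 + C1*I1 + C2*O1
   = 0.2166*119 + 0.718*51 + 0.0654*28
   = 64.22 m^3/s.

64.22


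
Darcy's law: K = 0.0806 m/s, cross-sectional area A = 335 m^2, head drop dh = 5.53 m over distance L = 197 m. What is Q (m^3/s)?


Darcy's law: Q = K * A * i, where i = dh/L.
Hydraulic gradient i = 5.53 / 197 = 0.028071.
Q = 0.0806 * 335 * 0.028071
  = 0.7579 m^3/s.

0.7579


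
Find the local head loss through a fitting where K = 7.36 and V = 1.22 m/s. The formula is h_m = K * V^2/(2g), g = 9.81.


Minor loss formula: h_m = K * V^2/(2g).
V^2 = 1.22^2 = 1.4884.
V^2/(2g) = 1.4884 / 19.62 = 0.0759 m.
h_m = 7.36 * 0.0759 = 0.5583 m.

0.5583


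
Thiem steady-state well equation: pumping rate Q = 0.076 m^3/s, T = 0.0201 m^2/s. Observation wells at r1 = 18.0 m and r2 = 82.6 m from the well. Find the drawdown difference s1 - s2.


Thiem equation: s1 - s2 = Q/(2*pi*T) * ln(r2/r1).
ln(r2/r1) = ln(82.6/18.0) = 1.5236.
Q/(2*pi*T) = 0.076 / (2*pi*0.0201) = 0.076 / 0.1263 = 0.6018.
s1 - s2 = 0.6018 * 1.5236 = 0.9169 m.

0.9169


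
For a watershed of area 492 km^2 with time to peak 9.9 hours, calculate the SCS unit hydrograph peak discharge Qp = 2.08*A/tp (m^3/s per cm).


SCS formula: Qp = 2.08 * A / tp.
Qp = 2.08 * 492 / 9.9
   = 1023.36 / 9.9
   = 103.37 m^3/s per cm.

103.37


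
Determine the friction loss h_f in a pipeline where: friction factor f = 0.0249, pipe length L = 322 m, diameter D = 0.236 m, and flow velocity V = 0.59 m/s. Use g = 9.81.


Darcy-Weisbach equation: h_f = f * (L/D) * V^2/(2g).
f * L/D = 0.0249 * 322/0.236 = 33.9737.
V^2/(2g) = 0.59^2 / (2*9.81) = 0.3481 / 19.62 = 0.0177 m.
h_f = 33.9737 * 0.0177 = 0.603 m.

0.603


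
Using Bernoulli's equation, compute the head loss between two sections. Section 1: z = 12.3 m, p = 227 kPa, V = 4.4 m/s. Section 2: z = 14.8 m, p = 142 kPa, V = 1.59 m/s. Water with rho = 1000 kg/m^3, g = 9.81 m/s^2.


Total head at each section: H = z + p/(rho*g) + V^2/(2g).
H1 = 12.3 + 227*1000/(1000*9.81) + 4.4^2/(2*9.81)
   = 12.3 + 23.14 + 0.9867
   = 36.426 m.
H2 = 14.8 + 142*1000/(1000*9.81) + 1.59^2/(2*9.81)
   = 14.8 + 14.475 + 0.1289
   = 29.404 m.
h_L = H1 - H2 = 36.426 - 29.404 = 7.023 m.

7.023


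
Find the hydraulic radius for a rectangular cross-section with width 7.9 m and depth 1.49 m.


For a rectangular section:
Flow area A = b * y = 7.9 * 1.49 = 11.77 m^2.
Wetted perimeter P = b + 2y = 7.9 + 2*1.49 = 10.88 m.
Hydraulic radius R = A/P = 11.77 / 10.88 = 1.0819 m.

1.0819


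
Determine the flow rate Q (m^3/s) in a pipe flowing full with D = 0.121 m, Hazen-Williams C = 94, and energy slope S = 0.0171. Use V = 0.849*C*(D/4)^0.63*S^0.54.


For a full circular pipe, R = D/4 = 0.121/4 = 0.0302 m.
V = 0.849 * 94 * 0.0302^0.63 * 0.0171^0.54
  = 0.849 * 94 * 0.110372 * 0.111127
  = 0.9788 m/s.
Pipe area A = pi*D^2/4 = pi*0.121^2/4 = 0.0115 m^2.
Q = A * V = 0.0115 * 0.9788 = 0.0113 m^3/s.

0.0113


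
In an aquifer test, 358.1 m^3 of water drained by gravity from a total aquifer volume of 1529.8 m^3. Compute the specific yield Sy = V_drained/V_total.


Specific yield Sy = Volume drained / Total volume.
Sy = 358.1 / 1529.8
   = 0.2341.

0.2341


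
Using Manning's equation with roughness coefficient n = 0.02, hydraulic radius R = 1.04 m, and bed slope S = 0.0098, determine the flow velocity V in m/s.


Manning's equation gives V = (1/n) * R^(2/3) * S^(1/2).
First, compute R^(2/3) = 1.04^(2/3) = 1.0265.
Next, S^(1/2) = 0.0098^(1/2) = 0.098995.
Then 1/n = 1/0.02 = 50.0.
V = 50.0 * 1.0265 * 0.098995 = 5.0809 m/s.

5.0809


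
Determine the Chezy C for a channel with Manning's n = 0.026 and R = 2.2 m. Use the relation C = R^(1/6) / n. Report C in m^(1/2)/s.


The Chezy coefficient relates to Manning's n through C = R^(1/6) / n.
R^(1/6) = 2.2^(1/6) = 1.140435.
C = 1.140435 / 0.026 = 43.86 m^(1/2)/s.

43.86


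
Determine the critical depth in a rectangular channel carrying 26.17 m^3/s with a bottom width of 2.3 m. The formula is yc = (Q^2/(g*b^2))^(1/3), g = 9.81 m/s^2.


Using yc = (Q^2 / (g * b^2))^(1/3):
Q^2 = 26.17^2 = 684.87.
g * b^2 = 9.81 * 2.3^2 = 9.81 * 5.29 = 51.89.
Q^2 / (g*b^2) = 684.87 / 51.89 = 13.1985.
yc = 13.1985^(1/3) = 2.3632 m.

2.3632


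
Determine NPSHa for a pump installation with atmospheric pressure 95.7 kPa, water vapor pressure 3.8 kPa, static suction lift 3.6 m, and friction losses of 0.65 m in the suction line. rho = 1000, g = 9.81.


NPSHa = p_atm/(rho*g) - z_s - hf_s - p_vap/(rho*g).
p_atm/(rho*g) = 95.7*1000 / (1000*9.81) = 9.755 m.
p_vap/(rho*g) = 3.8*1000 / (1000*9.81) = 0.387 m.
NPSHa = 9.755 - 3.6 - 0.65 - 0.387
      = 5.12 m.

5.12


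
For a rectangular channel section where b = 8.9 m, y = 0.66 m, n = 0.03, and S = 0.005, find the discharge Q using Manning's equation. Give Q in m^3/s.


For a rectangular channel, the cross-sectional area A = b * y = 8.9 * 0.66 = 5.87 m^2.
The wetted perimeter P = b + 2y = 8.9 + 2*0.66 = 10.22 m.
Hydraulic radius R = A/P = 5.87/10.22 = 0.5748 m.
Velocity V = (1/n)*R^(2/3)*S^(1/2) = (1/0.03)*0.5748^(2/3)*0.005^(1/2) = 1.6294 m/s.
Discharge Q = A * V = 5.87 * 1.6294 = 9.571 m^3/s.

9.571


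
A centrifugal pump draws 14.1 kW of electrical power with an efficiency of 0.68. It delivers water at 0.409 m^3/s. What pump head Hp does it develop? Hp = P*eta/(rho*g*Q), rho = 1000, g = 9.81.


Pump head formula: Hp = P * eta / (rho * g * Q).
Numerator: P * eta = 14.1 * 1000 * 0.68 = 9588.0 W.
Denominator: rho * g * Q = 1000 * 9.81 * 0.409 = 4012.29.
Hp = 9588.0 / 4012.29 = 2.39 m.

2.39


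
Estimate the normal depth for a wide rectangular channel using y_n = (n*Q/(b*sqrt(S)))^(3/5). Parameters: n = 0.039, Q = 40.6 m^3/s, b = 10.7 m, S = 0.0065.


We use the wide-channel approximation y_n = (n*Q/(b*sqrt(S)))^(3/5).
sqrt(S) = sqrt(0.0065) = 0.080623.
Numerator: n*Q = 0.039 * 40.6 = 1.5834.
Denominator: b*sqrt(S) = 10.7 * 0.080623 = 0.862666.
arg = 1.8355.
y_n = 1.8355^(3/5) = 1.4396 m.

1.4396


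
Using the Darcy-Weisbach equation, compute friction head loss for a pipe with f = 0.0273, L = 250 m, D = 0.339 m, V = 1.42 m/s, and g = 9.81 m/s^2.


Darcy-Weisbach equation: h_f = f * (L/D) * V^2/(2g).
f * L/D = 0.0273 * 250/0.339 = 20.1327.
V^2/(2g) = 1.42^2 / (2*9.81) = 2.0164 / 19.62 = 0.1028 m.
h_f = 20.1327 * 0.1028 = 2.069 m.

2.069


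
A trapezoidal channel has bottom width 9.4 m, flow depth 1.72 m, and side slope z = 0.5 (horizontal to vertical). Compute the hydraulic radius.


For a trapezoidal section with side slope z:
A = (b + z*y)*y = (9.4 + 0.5*1.72)*1.72 = 17.647 m^2.
P = b + 2*y*sqrt(1 + z^2) = 9.4 + 2*1.72*sqrt(1 + 0.5^2) = 13.246 m.
R = A/P = 17.647 / 13.246 = 1.3323 m.

1.3323


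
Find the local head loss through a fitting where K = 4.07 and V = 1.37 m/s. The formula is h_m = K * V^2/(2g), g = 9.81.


Minor loss formula: h_m = K * V^2/(2g).
V^2 = 1.37^2 = 1.8769.
V^2/(2g) = 1.8769 / 19.62 = 0.0957 m.
h_m = 4.07 * 0.0957 = 0.3893 m.

0.3893
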